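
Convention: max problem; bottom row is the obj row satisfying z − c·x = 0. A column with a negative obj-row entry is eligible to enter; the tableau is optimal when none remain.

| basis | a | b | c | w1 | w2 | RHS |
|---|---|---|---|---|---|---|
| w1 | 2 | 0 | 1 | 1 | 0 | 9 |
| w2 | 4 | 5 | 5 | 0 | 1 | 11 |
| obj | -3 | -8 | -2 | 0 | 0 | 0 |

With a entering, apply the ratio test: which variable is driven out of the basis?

Column a entries and ratios — w1: 9/2 = 9/2; w2: 11/4 = 11/4.
Smallest ratio is 11/4 in the row of w2, so w2 leaves.

w2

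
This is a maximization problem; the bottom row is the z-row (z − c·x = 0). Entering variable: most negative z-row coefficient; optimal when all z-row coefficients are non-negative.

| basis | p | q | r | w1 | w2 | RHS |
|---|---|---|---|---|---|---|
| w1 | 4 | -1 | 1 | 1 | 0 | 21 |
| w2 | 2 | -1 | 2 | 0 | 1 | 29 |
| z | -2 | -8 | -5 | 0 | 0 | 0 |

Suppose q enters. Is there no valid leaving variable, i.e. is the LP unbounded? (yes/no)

yes

Every constraint-row entry in column q is ≤ 0, so increasing q is unbounded.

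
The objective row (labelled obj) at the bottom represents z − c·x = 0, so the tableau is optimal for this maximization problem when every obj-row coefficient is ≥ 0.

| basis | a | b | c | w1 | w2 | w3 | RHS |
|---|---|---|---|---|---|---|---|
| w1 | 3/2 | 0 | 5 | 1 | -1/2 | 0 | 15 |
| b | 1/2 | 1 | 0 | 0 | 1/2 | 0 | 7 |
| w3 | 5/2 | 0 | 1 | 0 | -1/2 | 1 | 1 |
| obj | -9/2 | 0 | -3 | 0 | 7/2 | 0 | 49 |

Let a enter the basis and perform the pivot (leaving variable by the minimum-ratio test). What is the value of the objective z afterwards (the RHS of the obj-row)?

Ratio test on column a — row 1: 15/(3/2) = 10; row 2: 7/(1/2) = 14; row 3: 1/(5/2) = 2/5. Minimum is 2/5 at row 3 (w3 leaves); pivot element 5/2.
Pivot on row 3; the obj-row RHS becomes 49 − (-9/2)·(2/5) = 254/5.

254/5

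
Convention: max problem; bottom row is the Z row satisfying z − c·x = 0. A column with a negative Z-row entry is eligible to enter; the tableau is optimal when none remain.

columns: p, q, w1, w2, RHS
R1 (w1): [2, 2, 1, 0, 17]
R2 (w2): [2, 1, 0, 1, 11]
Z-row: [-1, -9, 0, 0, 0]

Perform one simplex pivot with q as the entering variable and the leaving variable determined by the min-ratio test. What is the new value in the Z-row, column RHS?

153/2

Ratio test on column q — row 1: 17/2 = 17/2; row 2: 11/1 = 11. Minimum is 17/2 at row 1 (w1 leaves); pivot element 2.
Divide row 1 by 2; eliminate column q from the other rows.
Z-row update in column RHS: 0 − (-9)·(17/2) = 153/2.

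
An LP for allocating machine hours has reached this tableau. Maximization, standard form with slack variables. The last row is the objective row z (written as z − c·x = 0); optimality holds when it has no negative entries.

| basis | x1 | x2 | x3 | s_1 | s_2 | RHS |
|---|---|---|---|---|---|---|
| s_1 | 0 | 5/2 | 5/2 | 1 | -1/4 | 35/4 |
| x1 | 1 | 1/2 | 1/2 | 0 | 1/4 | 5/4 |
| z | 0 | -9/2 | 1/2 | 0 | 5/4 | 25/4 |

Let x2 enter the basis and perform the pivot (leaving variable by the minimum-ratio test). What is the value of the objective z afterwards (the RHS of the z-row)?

Ratio test on column x2 — row 1: (35/4)/(5/2) = 7/2; row 2: (5/4)/(1/2) = 5/2. Minimum is 5/2 at row 2 (x1 leaves); pivot element 1/2.
Pivot on row 2; the z-row RHS becomes 25/4 − (-9/2)·(5/2) = 35/2.

35/2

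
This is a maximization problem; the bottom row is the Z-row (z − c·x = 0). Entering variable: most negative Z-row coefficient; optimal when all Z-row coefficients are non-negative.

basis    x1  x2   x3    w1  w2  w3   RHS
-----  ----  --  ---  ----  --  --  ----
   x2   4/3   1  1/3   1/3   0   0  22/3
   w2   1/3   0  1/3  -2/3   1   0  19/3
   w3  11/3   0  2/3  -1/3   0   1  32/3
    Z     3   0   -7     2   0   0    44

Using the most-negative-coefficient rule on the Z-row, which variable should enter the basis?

x3

Negative Z-row entries: x3: -7.
The most negative is -7 in column x3, so x3 enters.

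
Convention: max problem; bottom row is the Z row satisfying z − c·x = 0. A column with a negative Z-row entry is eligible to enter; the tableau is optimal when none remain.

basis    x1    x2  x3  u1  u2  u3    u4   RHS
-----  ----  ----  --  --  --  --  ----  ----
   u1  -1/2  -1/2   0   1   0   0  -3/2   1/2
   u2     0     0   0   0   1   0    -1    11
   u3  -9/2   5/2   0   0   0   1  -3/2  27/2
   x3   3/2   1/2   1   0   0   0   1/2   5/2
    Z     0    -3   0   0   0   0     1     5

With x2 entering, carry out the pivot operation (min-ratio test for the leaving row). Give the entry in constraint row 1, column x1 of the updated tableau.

1

Ratio test on column x2 — row 1: entry -1/2 ≤ 0; row 2: entry 0 ≤ 0; row 3: (27/2)/(5/2) = 27/5; row 4: (5/2)/(1/2) = 5. Minimum is 5 at row 4 (x3 leaves); pivot element 1/2.
Divide row 4 by 1/2; eliminate column x2 from the other rows.
Row 1 update in column x1: -1/2 − (-1/2)·3 = 1.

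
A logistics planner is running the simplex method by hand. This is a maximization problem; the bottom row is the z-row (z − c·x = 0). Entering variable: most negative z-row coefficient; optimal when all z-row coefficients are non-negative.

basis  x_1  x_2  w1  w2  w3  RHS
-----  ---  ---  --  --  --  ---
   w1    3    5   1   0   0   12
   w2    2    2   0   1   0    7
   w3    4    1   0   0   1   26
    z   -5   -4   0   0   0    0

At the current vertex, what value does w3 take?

26

w3 is basic (row 3); its value is the RHS of that row, 26.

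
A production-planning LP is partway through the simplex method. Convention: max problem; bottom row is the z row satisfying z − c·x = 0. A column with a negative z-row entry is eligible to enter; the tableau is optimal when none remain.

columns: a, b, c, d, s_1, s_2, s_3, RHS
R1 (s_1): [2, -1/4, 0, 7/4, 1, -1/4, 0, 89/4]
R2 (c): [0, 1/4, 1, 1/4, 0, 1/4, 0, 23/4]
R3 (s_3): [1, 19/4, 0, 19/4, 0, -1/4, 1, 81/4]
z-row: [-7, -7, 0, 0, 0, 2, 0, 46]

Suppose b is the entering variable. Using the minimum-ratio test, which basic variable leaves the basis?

s_3

Column b entries and ratios — s_1: -1/4 ≤ 0, skip; c: (23/4)/(1/4) = 23; s_3: (81/4)/(19/4) = 81/19.
Smallest ratio is 81/19 in the row of s_3, so s_3 leaves.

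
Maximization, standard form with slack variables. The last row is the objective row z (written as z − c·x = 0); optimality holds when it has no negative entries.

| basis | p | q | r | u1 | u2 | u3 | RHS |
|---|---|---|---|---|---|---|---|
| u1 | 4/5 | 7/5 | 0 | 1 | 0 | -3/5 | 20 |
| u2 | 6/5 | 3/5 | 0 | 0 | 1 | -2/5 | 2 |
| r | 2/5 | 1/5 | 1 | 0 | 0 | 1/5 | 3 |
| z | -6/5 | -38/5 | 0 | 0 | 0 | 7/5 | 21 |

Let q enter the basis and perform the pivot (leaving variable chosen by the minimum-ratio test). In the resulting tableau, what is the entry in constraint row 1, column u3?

Ratio test on column q — row 1: 20/(7/5) = 100/7; row 2: 2/(3/5) = 10/3; row 3: 3/(1/5) = 15. Minimum is 10/3 at row 2 (u2 leaves); pivot element 3/5.
Divide row 2 by 3/5; eliminate column q from the other rows.
Row 1 update in column u3: -3/5 − (7/5)·(-2/3) = 1/3.

1/3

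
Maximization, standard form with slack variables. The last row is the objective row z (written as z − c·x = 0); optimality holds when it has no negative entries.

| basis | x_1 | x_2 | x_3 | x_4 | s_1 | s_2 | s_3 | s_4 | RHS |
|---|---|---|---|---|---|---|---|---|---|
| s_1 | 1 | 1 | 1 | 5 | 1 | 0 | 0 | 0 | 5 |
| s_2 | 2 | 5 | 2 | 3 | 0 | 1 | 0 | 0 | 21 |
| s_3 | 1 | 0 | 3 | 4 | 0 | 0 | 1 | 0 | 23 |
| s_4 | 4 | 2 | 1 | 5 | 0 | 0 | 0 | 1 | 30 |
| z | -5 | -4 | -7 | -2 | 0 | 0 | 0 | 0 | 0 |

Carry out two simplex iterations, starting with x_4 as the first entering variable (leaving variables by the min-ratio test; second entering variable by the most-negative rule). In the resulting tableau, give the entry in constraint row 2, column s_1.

Ratio test on column x_4 — row 1: 5/5 = 1; row 2: 21/3 = 7; row 3: 23/4 = 23/4; row 4: 30/5 = 6. Minimum is 1 at row 1 (s_1 leaves); pivot element 5.
Divide row 1 by 5; eliminate column x_4 from the other rows.
Second iteration: most negative z-row entry is -33/5 in column x_3, so x_3 enters.
Ratio test on column x_3 — row 1: 1/(1/5) = 5; row 2: 18/(7/5) = 90/7; row 3: 19/(11/5) = 95/11; row 4: entry 0 ≤ 0. Minimum is 5 at row 1 (x_4 leaves); pivot element 1/5.
Divide row 1 by 1/5; eliminate column x_3 from the other rows.
After both pivots, the entry at constraint row 2, column s_1 is -2.

-2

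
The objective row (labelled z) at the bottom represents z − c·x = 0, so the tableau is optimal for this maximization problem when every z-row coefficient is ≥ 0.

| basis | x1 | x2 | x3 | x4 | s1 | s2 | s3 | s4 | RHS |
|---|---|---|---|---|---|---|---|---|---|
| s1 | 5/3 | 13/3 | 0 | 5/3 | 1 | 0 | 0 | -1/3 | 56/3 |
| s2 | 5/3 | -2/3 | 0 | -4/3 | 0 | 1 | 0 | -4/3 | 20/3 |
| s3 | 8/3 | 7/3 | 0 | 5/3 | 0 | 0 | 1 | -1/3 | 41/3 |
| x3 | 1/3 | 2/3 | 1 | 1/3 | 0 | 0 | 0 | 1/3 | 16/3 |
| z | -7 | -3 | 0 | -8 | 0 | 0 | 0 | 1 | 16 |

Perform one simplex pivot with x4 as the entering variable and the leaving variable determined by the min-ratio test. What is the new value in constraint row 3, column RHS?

41/5

Ratio test on column x4 — row 1: (56/3)/(5/3) = 56/5; row 2: entry -4/3 ≤ 0; row 3: (41/3)/(5/3) = 41/5; row 4: (16/3)/(1/3) = 16. Minimum is 41/5 at row 3 (s3 leaves); pivot element 5/3.
Divide row 3 by 5/3; eliminate column x4 from the other rows.
In the new row 3, the RHS entry is the old entry divided by the pivot: (41/3)/(5/3) = 41/5.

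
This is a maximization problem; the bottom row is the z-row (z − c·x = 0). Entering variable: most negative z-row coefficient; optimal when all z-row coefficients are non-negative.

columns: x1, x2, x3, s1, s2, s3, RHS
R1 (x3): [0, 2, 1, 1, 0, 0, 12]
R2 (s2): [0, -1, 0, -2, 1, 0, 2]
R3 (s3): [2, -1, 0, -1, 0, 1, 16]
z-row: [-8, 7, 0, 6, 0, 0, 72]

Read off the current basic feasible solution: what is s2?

2

s2 is basic (row 2); its value is the RHS of that row, 2.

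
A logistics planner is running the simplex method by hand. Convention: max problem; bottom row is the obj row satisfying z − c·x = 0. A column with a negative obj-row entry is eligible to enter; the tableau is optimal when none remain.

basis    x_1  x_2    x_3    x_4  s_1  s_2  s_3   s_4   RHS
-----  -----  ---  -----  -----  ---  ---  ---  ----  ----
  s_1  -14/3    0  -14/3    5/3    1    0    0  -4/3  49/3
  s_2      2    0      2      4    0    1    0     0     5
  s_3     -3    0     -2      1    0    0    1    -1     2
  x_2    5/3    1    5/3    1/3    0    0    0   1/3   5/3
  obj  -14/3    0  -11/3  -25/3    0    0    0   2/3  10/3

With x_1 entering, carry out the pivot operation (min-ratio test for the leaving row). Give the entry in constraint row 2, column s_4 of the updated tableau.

-2/5

Ratio test on column x_1 — row 1: entry -14/3 ≤ 0; row 2: 5/2 = 5/2; row 3: entry -3 ≤ 0; row 4: (5/3)/(5/3) = 1. Minimum is 1 at row 4 (x_2 leaves); pivot element 5/3.
Divide row 4 by 5/3; eliminate column x_1 from the other rows.
Row 2 update in column s_4: 0 − 2·(1/5) = -2/5.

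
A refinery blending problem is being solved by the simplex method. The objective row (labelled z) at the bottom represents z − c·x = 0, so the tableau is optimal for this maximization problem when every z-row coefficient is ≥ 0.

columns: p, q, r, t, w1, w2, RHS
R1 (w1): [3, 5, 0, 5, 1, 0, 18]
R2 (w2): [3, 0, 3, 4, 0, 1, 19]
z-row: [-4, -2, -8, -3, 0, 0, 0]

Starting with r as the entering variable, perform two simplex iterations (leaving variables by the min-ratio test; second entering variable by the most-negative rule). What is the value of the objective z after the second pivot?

868/15

Ratio test on column r — row 1: entry 0 ≤ 0; row 2: 19/3 = 19/3. Minimum is 19/3 at row 2 (w2 leaves); pivot element 3.
Pivot on row 2; the z-row RHS becomes 0 − (-8)·(19/3) = 152/3.
Next entering variable (most negative z-row entry -2): q.
Ratio test on column q — row 1: 18/5 = 18/5; row 2: entry 0 ≤ 0. Minimum is 18/5 at row 1 (w1 leaves); pivot element 5.
After the second pivot the z-row RHS is 152/3 − (-2)·(18/5) = 868/15.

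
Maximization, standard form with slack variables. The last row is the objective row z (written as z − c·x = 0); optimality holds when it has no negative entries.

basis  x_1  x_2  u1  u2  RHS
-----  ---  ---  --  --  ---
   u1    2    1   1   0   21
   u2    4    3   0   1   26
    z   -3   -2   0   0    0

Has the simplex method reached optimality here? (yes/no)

The z-row has a negative entry -3 in column x_1, so it is not optimal.

no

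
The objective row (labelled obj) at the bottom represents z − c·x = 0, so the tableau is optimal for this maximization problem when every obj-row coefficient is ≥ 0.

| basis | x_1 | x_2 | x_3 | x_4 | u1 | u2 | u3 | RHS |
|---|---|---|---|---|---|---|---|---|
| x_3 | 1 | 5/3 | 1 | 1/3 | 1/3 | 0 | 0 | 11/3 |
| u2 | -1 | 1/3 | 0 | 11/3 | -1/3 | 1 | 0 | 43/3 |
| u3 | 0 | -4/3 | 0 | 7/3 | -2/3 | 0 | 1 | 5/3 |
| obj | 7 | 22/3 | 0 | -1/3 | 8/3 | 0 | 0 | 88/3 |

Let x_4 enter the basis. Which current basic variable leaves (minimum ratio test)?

u3

Column x_4 entries and ratios — x_3: (11/3)/(1/3) = 11; u2: (43/3)/(11/3) = 43/11; u3: (5/3)/(7/3) = 5/7.
Smallest ratio is 5/7 in the row of u3, so u3 leaves.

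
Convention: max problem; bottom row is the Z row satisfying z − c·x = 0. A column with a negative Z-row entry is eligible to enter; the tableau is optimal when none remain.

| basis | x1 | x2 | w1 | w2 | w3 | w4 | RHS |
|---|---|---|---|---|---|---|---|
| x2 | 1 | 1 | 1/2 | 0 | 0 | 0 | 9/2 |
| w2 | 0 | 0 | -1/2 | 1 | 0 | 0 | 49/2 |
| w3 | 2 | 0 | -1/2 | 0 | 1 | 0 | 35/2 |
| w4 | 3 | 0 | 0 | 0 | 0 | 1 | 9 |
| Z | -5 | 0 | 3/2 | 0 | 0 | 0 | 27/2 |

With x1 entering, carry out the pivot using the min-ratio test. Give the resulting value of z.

Ratio test on column x1 — row 1: (9/2)/1 = 9/2; row 2: entry 0 ≤ 0; row 3: (35/2)/2 = 35/4; row 4: 9/3 = 3. Minimum is 3 at row 4 (w4 leaves); pivot element 3.
Pivot on row 4; the Z-row RHS becomes 27/2 − (-5)·3 = 57/2.

57/2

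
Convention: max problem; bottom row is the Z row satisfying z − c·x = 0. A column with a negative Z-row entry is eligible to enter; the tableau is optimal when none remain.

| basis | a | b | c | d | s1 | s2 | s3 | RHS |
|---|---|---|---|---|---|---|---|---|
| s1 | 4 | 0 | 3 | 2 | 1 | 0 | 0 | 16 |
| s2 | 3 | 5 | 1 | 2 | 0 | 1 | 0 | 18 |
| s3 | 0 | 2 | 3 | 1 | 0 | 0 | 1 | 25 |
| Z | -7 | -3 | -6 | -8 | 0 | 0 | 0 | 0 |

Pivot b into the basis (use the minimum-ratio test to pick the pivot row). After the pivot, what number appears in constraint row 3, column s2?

Ratio test on column b — row 1: entry 0 ≤ 0; row 2: 18/5 = 18/5; row 3: 25/2 = 25/2. Minimum is 18/5 at row 2 (s2 leaves); pivot element 5.
Divide row 2 by 5; eliminate column b from the other rows.
Row 3 update in column s2: 0 − 2·(1/5) = -2/5.

-2/5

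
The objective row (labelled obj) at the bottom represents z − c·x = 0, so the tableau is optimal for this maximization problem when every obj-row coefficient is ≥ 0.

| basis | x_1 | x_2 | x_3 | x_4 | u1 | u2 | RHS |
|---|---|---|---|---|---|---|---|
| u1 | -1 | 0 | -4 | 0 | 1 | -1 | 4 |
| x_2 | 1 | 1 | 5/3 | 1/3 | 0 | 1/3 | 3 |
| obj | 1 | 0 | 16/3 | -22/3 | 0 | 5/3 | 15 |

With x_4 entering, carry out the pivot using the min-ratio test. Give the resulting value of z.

81

Ratio test on column x_4 — row 1: entry 0 ≤ 0; row 2: 3/(1/3) = 9. Minimum is 9 at row 2 (x_2 leaves); pivot element 1/3.
Pivot on row 2; the obj-row RHS becomes 15 − (-22/3)·9 = 81.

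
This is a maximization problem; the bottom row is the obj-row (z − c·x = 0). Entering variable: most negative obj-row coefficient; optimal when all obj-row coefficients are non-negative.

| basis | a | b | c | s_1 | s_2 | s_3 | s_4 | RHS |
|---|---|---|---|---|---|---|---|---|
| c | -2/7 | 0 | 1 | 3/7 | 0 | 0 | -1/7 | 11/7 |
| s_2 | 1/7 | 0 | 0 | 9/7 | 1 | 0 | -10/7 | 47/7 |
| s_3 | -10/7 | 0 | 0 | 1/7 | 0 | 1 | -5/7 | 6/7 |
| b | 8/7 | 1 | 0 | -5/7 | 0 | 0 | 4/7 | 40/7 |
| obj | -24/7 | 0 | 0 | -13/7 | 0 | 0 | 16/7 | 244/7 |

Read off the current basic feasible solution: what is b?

40/7

b is basic (row 4); its value is the RHS of that row, 40/7.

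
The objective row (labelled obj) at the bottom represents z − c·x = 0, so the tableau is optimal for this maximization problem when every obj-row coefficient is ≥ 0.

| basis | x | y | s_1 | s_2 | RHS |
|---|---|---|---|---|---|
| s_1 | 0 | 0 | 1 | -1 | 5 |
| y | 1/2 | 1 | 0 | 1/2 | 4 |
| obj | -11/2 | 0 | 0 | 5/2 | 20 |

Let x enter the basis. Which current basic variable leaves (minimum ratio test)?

Column x entries and ratios — s_1: 0 ≤ 0, skip; y: 4/(1/2) = 8.
Smallest ratio is 8 in the row of y, so y leaves.

y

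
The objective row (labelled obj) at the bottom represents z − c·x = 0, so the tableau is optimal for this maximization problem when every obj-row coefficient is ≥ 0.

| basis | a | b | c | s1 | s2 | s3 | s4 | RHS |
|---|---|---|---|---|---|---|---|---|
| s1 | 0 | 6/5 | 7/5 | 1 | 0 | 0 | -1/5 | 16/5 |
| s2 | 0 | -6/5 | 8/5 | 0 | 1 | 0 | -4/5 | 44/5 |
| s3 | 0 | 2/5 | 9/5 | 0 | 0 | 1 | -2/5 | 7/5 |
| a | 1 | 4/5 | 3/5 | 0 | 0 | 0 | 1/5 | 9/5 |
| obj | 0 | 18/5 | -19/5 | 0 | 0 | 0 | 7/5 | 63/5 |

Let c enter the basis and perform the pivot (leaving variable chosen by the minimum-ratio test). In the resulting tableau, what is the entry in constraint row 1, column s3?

Ratio test on column c — row 1: (16/5)/(7/5) = 16/7; row 2: (44/5)/(8/5) = 11/2; row 3: (7/5)/(9/5) = 7/9; row 4: (9/5)/(3/5) = 3. Minimum is 7/9 at row 3 (s3 leaves); pivot element 9/5.
Divide row 3 by 9/5; eliminate column c from the other rows.
Row 1 update in column s3: 0 − (7/5)·(5/9) = -7/9.

-7/9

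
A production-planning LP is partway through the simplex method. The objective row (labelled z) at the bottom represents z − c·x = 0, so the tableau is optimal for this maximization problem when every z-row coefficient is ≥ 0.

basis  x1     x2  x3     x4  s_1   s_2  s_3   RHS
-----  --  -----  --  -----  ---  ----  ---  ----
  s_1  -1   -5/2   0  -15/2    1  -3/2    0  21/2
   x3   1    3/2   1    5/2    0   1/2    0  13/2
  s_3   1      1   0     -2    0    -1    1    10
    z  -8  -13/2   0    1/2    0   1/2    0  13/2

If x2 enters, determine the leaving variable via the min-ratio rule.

x3

Column x2 entries and ratios — s_1: -5/2 ≤ 0, skip; x3: (13/2)/(3/2) = 13/3; s_3: 10/1 = 10.
Smallest ratio is 13/3 in the row of x3, so x3 leaves.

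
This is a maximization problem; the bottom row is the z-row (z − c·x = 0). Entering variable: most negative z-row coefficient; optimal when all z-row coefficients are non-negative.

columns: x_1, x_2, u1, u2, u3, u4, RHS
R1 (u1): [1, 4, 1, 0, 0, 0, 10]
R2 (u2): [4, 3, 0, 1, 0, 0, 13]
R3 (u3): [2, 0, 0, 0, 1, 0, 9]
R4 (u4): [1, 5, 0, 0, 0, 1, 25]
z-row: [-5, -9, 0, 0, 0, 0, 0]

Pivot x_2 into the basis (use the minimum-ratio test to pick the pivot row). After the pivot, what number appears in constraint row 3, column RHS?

Ratio test on column x_2 — row 1: 10/4 = 5/2; row 2: 13/3 = 13/3; row 3: entry 0 ≤ 0; row 4: 25/5 = 5. Minimum is 5/2 at row 1 (u1 leaves); pivot element 4.
Divide row 1 by 4; eliminate column x_2 from the other rows.
Row 3 update in column RHS: 9 − 0·(5/2) = 9.

9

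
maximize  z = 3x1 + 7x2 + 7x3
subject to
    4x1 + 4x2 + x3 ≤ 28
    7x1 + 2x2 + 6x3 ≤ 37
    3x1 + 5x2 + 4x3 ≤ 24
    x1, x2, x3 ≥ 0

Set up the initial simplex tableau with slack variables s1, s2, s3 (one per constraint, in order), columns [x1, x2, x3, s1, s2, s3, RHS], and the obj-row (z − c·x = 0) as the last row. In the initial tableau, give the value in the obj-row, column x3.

-7

The obj-row carries the negated objective coefficients: the x3 entry is -7.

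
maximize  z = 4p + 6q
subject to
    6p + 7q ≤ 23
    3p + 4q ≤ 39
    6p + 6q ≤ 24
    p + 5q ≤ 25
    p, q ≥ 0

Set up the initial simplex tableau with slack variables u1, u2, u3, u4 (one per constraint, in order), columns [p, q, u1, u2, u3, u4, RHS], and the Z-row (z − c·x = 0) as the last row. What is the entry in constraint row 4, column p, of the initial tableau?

1

Constraint 4 has coefficient 1 on p.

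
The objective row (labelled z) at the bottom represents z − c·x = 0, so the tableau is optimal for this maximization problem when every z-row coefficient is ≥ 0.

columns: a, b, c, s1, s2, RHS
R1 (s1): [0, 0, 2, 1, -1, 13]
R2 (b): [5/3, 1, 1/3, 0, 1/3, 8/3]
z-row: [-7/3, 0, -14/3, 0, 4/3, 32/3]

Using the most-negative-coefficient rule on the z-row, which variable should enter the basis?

c

Negative z-row entries: a: -7/3, c: -14/3.
The most negative is -14/3 in column c, so c enters.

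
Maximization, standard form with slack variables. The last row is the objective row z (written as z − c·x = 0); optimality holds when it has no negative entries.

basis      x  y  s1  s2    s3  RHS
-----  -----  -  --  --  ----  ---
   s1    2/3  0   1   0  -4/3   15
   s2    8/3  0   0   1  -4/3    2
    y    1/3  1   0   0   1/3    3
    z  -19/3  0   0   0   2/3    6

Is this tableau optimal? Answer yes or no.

The z-row has a negative entry -19/3 in column x, so it is not optimal.

no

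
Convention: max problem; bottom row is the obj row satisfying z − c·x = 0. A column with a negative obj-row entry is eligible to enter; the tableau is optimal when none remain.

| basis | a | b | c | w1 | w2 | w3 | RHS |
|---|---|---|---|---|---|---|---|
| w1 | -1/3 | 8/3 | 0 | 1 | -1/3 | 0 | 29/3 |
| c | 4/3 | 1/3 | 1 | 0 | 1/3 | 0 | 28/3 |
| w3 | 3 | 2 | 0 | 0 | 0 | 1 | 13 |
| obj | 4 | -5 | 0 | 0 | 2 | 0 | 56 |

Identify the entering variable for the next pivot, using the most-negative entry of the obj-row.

b

Negative obj-row entries: b: -5.
The most negative is -5 in column b, so b enters.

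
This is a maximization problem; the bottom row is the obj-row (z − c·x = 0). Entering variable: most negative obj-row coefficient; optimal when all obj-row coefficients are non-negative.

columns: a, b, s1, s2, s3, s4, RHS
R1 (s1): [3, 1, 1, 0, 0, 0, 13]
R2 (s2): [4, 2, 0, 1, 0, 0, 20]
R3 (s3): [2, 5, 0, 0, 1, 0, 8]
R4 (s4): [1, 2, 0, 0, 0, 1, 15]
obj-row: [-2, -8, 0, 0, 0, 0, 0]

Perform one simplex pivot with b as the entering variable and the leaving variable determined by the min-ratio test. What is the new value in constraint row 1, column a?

Ratio test on column b — row 1: 13/1 = 13; row 2: 20/2 = 10; row 3: 8/5 = 8/5; row 4: 15/2 = 15/2. Minimum is 8/5 at row 3 (s3 leaves); pivot element 5.
Divide row 3 by 5; eliminate column b from the other rows.
Row 1 update in column a: 3 − 1·(2/5) = 13/5.

13/5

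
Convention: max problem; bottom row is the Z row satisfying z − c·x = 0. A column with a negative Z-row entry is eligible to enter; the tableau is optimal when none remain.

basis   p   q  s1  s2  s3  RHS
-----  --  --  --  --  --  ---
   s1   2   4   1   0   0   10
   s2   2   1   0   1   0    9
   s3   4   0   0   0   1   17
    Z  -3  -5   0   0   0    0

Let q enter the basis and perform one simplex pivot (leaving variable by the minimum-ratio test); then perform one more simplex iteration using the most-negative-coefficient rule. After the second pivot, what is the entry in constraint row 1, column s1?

Ratio test on column q — row 1: 10/4 = 5/2; row 2: 9/1 = 9; row 3: entry 0 ≤ 0. Minimum is 5/2 at row 1 (s1 leaves); pivot element 4.
Divide row 1 by 4; eliminate column q from the other rows.
Second iteration: most negative Z-row entry is -1/2 in column p, so p enters.
Ratio test on column p — row 1: (5/2)/(1/2) = 5; row 2: (13/2)/(3/2) = 13/3; row 3: 17/4 = 17/4. Minimum is 17/4 at row 3 (s3 leaves); pivot element 4.
Divide row 3 by 4; eliminate column p from the other rows.
After both pivots, the entry at constraint row 1, column s1 is 1/4.

1/4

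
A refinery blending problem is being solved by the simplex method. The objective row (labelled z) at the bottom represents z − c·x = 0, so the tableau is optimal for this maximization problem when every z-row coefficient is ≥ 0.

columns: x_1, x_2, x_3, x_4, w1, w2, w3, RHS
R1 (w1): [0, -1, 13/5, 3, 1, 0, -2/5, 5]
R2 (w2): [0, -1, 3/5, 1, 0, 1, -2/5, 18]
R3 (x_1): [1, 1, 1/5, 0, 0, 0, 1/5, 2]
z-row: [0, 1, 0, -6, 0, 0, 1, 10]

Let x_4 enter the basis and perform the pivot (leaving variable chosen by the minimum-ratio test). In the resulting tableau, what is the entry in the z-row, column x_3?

26/5

Ratio test on column x_4 — row 1: 5/3 = 5/3; row 2: 18/1 = 18; row 3: entry 0 ≤ 0. Minimum is 5/3 at row 1 (w1 leaves); pivot element 3.
Divide row 1 by 3; eliminate column x_4 from the other rows.
z-row update in column x_3: 0 − (-6)·(13/15) = 26/5.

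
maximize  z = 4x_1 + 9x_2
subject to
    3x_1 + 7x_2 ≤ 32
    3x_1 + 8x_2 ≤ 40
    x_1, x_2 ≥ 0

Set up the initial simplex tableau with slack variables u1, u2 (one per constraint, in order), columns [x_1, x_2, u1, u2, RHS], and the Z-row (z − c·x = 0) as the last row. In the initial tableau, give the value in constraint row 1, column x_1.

Constraint 1 has coefficient 3 on x_1.

3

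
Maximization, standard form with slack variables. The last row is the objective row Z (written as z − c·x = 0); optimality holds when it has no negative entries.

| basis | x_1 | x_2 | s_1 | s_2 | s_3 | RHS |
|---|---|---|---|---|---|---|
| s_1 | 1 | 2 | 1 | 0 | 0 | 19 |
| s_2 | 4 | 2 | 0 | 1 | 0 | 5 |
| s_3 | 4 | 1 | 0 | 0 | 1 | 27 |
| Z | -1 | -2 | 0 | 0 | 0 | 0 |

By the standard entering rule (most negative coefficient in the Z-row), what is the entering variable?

Negative Z-row entries: x_1: -1, x_2: -2.
The most negative is -2 in column x_2, so x_2 enters.

x_2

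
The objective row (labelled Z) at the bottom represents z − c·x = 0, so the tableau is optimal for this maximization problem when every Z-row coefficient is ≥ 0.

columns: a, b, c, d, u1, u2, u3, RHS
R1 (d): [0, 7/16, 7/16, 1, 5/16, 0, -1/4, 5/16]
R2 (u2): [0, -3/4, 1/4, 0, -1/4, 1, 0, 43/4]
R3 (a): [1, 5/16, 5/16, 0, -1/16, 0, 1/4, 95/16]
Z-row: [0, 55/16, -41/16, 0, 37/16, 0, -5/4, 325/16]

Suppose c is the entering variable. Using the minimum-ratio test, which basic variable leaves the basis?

Column c entries and ratios — d: (5/16)/(7/16) = 5/7; u2: (43/4)/(1/4) = 43; a: (95/16)/(5/16) = 19.
Smallest ratio is 5/7 in the row of d, so d leaves.

d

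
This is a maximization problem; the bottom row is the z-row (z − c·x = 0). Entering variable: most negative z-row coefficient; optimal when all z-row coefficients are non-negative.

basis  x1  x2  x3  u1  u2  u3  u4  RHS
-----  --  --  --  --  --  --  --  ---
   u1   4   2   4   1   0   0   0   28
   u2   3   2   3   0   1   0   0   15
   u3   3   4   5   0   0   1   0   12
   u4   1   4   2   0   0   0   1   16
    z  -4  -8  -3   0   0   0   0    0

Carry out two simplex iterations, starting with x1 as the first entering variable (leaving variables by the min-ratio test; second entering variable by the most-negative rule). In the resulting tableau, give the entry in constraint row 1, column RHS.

22

Ratio test on column x1 — row 1: 28/4 = 7; row 2: 15/3 = 5; row 3: 12/3 = 4; row 4: 16/1 = 16. Minimum is 4 at row 3 (u3 leaves); pivot element 3.
Divide row 3 by 3; eliminate column x1 from the other rows.
Second iteration: most negative z-row entry is -8/3 in column x2, so x2 enters.
Ratio test on column x2 — row 1: entry -10/3 ≤ 0; row 2: entry -2 ≤ 0; row 3: 4/(4/3) = 3; row 4: 12/(8/3) = 9/2. Minimum is 3 at row 3 (x1 leaves); pivot element 4/3.
Divide row 3 by 4/3; eliminate column x2 from the other rows.
After both pivots, the entry at constraint row 1, column RHS is 22.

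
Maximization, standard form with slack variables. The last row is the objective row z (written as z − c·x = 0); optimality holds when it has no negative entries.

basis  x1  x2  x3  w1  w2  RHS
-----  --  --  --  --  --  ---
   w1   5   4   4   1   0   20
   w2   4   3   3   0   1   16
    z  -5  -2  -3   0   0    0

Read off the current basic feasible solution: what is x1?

0

x1 is not in the basis, so in the current basic feasible solution x1 = 0.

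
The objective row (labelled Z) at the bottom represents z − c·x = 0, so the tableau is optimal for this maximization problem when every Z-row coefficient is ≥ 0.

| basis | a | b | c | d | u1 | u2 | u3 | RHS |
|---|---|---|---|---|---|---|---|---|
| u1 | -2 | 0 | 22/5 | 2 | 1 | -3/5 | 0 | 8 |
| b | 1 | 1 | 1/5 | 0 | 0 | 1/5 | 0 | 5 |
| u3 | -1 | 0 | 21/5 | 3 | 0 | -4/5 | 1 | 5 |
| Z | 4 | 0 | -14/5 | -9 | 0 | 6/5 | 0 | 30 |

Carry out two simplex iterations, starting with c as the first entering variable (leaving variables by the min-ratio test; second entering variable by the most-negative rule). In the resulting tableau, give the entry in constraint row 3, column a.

-1/3

Ratio test on column c — row 1: 8/(22/5) = 20/11; row 2: 5/(1/5) = 25; row 3: 5/(21/5) = 25/21. Minimum is 25/21 at row 3 (u3 leaves); pivot element 21/5.
Divide row 3 by 21/5; eliminate column c from the other rows.
Second iteration: most negative Z-row entry is -7 in column d, so d enters.
Ratio test on column d — row 1: entry -8/7 ≤ 0; row 2: entry -1/7 ≤ 0; row 3: (25/21)/(5/7) = 5/3. Minimum is 5/3 at row 3 (c leaves); pivot element 5/7.
Divide row 3 by 5/7; eliminate column d from the other rows.
After both pivots, the entry at constraint row 3, column a is -1/3.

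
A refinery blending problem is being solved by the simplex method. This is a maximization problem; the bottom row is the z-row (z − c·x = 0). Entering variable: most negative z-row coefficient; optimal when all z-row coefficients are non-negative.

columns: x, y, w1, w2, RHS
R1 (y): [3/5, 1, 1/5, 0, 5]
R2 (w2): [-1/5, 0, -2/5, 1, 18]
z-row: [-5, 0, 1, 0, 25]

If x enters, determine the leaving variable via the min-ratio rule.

Column x entries and ratios — y: 5/(3/5) = 25/3; w2: -1/5 ≤ 0, skip.
Smallest ratio is 25/3 in the row of y, so y leaves.

y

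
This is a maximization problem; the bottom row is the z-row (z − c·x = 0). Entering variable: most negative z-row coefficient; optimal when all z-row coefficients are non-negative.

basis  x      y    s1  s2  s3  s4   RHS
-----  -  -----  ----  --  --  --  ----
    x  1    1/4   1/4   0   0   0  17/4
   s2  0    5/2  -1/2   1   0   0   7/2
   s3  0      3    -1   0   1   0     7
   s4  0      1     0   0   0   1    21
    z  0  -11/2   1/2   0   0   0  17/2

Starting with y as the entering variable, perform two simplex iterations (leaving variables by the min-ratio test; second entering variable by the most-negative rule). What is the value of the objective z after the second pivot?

24

Ratio test on column y — row 1: (17/4)/(1/4) = 17; row 2: (7/2)/(5/2) = 7/5; row 3: 7/3 = 7/3; row 4: 21/1 = 21. Minimum is 7/5 at row 2 (s2 leaves); pivot element 5/2.
Pivot on row 2; the z-row RHS becomes 17/2 − (-11/2)·(7/5) = 81/5.
Next entering variable (most negative z-row entry -3/5): s1.
Ratio test on column s1 — row 1: (39/10)/(3/10) = 13; row 2: entry -1/5 ≤ 0; row 3: entry -2/5 ≤ 0; row 4: (98/5)/(1/5) = 98. Minimum is 13 at row 1 (x leaves); pivot element 3/10.
After the second pivot the z-row RHS is 81/5 − (-3/5)·13 = 24.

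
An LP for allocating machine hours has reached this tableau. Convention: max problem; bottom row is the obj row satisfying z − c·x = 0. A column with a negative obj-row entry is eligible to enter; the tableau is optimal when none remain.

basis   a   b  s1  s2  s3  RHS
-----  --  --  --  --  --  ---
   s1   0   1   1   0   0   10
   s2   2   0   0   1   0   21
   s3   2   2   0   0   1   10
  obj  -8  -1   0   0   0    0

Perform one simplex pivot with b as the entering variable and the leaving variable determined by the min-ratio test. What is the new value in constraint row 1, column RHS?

Ratio test on column b — row 1: 10/1 = 10; row 2: entry 0 ≤ 0; row 3: 10/2 = 5. Minimum is 5 at row 3 (s3 leaves); pivot element 2.
Divide row 3 by 2; eliminate column b from the other rows.
Row 1 update in column RHS: 10 − 1·5 = 5.

5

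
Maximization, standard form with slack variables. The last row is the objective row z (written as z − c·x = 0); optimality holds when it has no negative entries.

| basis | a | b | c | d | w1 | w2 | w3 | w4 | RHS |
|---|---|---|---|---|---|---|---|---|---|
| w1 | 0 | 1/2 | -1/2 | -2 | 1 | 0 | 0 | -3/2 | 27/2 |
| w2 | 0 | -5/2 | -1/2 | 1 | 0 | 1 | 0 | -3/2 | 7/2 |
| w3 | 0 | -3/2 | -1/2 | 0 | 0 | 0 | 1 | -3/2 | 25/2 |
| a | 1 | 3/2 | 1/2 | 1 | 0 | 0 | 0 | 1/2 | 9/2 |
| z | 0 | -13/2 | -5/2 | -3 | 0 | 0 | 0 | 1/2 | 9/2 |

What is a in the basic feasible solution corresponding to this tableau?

a is basic (row 4); its value is the RHS of that row, 9/2.

9/2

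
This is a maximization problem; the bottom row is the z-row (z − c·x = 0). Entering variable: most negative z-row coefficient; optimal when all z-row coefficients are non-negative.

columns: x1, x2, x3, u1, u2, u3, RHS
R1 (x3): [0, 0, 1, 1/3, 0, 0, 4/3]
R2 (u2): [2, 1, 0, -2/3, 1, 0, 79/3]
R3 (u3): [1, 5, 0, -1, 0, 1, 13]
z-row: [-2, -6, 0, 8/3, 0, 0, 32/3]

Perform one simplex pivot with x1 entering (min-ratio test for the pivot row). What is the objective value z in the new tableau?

110/3

Ratio test on column x1 — row 1: entry 0 ≤ 0; row 2: (79/3)/2 = 79/6; row 3: 13/1 = 13. Minimum is 13 at row 3 (u3 leaves); pivot element 1.
Pivot on row 3; the z-row RHS becomes 32/3 − (-2)·13 = 110/3.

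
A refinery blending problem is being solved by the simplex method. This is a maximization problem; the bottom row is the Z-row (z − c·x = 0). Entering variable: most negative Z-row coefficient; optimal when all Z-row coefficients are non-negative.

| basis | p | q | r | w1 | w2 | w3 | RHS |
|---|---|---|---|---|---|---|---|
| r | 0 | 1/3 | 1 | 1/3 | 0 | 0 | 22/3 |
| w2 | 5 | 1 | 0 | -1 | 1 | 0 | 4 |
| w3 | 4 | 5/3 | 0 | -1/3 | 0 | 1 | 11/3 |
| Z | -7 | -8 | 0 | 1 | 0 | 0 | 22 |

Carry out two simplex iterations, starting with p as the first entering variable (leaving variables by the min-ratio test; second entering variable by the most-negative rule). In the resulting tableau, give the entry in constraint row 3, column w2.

-12/13

Ratio test on column p — row 1: entry 0 ≤ 0; row 2: 4/5 = 4/5; row 3: (11/3)/4 = 11/12. Minimum is 4/5 at row 2 (w2 leaves); pivot element 5.
Divide row 2 by 5; eliminate column p from the other rows.
Second iteration: most negative Z-row entry is -33/5 in column q, so q enters.
Ratio test on column q — row 1: (22/3)/(1/3) = 22; row 2: (4/5)/(1/5) = 4; row 3: (7/15)/(13/15) = 7/13. Minimum is 7/13 at row 3 (w3 leaves); pivot element 13/15.
Divide row 3 by 13/15; eliminate column q from the other rows.
After both pivots, the entry at constraint row 3, column w2 is -12/13.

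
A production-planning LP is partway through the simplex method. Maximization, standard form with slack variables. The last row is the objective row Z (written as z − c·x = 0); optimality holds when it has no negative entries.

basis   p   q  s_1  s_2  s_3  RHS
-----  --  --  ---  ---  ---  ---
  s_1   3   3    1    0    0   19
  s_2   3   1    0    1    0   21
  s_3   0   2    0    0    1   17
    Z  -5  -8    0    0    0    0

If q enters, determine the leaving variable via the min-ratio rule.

s_1

Column q entries and ratios — s_1: 19/3 = 19/3; s_2: 21/1 = 21; s_3: 17/2 = 17/2.
Smallest ratio is 19/3 in the row of s_1, so s_1 leaves.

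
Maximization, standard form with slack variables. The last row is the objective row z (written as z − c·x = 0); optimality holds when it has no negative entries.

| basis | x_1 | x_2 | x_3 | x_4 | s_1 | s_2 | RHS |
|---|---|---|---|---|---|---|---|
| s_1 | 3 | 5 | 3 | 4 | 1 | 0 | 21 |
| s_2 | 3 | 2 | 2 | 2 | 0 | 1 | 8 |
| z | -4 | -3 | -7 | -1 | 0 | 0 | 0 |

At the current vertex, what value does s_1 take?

21

s_1 is basic (row 1); its value is the RHS of that row, 21.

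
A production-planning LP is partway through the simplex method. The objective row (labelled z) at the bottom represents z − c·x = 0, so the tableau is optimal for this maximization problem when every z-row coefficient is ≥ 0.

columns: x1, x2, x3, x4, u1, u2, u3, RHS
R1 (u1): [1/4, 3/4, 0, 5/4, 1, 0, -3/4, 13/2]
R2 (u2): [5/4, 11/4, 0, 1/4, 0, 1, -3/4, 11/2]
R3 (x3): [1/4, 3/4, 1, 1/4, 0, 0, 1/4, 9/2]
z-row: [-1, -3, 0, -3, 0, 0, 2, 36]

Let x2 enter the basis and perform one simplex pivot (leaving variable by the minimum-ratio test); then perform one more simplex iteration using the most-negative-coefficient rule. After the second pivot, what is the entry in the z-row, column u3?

Ratio test on column x2 — row 1: (13/2)/(3/4) = 26/3; row 2: (11/2)/(11/4) = 2; row 3: (9/2)/(3/4) = 6. Minimum is 2 at row 2 (u2 leaves); pivot element 11/4.
Divide row 2 by 11/4; eliminate column x2 from the other rows.
Second iteration: most negative z-row entry is -30/11 in column x4, so x4 enters.
Ratio test on column x4 — row 1: 5/(13/11) = 55/13; row 2: 2/(1/11) = 22; row 3: 3/(2/11) = 33/2. Minimum is 55/13 at row 1 (u1 leaves); pivot element 13/11.
Divide row 1 by 13/11; eliminate column x4 from the other rows.
After both pivots, the entry at the z-row, column u3 is -1/13.

-1/13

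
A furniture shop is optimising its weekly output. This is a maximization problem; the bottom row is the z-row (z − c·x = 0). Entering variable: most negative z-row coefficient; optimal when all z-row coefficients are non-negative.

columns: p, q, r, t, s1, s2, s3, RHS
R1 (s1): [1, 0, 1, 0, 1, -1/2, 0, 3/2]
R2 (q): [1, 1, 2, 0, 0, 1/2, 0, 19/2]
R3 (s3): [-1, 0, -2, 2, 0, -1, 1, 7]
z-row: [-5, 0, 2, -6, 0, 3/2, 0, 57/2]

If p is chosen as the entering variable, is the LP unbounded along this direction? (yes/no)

Column p has positive entries in row(s) 1, 2, so the ratio test bounds it — not unbounded.

no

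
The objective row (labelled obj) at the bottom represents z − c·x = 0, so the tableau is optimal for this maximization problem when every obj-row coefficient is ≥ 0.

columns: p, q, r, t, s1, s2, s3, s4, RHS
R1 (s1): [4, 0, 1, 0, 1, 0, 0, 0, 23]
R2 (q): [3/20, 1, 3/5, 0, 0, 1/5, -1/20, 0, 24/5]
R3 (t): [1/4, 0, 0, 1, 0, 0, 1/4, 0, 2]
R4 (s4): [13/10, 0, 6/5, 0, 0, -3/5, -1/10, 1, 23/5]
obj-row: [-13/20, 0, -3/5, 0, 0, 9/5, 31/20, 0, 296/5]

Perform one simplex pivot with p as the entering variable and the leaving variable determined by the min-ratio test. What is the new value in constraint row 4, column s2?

-6/13

Ratio test on column p — row 1: 23/4 = 23/4; row 2: (24/5)/(3/20) = 32; row 3: 2/(1/4) = 8; row 4: (23/5)/(13/10) = 46/13. Minimum is 46/13 at row 4 (s4 leaves); pivot element 13/10.
Divide row 4 by 13/10; eliminate column p from the other rows.
In the new row 4, the s2 entry is the old entry divided by the pivot: (-3/5)/(13/10) = -6/13.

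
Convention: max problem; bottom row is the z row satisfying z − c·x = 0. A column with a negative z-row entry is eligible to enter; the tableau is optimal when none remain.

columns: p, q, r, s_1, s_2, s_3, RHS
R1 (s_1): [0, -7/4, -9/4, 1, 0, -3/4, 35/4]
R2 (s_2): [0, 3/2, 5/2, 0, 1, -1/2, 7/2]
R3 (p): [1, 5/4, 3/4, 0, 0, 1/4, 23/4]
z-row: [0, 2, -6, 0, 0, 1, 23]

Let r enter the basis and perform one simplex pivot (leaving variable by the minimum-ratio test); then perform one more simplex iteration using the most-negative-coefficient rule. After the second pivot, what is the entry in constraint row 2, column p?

1/2

Ratio test on column r — row 1: entry -9/4 ≤ 0; row 2: (7/2)/(5/2) = 7/5; row 3: (23/4)/(3/4) = 23/3. Minimum is 7/5 at row 2 (s_2 leaves); pivot element 5/2.
Divide row 2 by 5/2; eliminate column r from the other rows.
Second iteration: most negative z-row entry is -1/5 in column s_3, so s_3 enters.
Ratio test on column s_3 — row 1: entry -6/5 ≤ 0; row 2: entry -1/5 ≤ 0; row 3: (47/10)/(2/5) = 47/4. Minimum is 47/4 at row 3 (p leaves); pivot element 2/5.
Divide row 3 by 2/5; eliminate column s_3 from the other rows.
After both pivots, the entry at constraint row 2, column p is 1/2.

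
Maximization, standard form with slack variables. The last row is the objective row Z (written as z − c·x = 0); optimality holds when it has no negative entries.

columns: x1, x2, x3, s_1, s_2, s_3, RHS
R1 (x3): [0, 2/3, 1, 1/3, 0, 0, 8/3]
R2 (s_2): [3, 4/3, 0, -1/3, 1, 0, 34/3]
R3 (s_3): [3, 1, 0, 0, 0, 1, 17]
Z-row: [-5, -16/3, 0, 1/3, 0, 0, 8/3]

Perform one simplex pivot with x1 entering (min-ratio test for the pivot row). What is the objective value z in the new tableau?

194/9

Ratio test on column x1 — row 1: entry 0 ≤ 0; row 2: (34/3)/3 = 34/9; row 3: 17/3 = 17/3. Minimum is 34/9 at row 2 (s_2 leaves); pivot element 3.
Pivot on row 2; the Z-row RHS becomes 8/3 − (-5)·(34/9) = 194/9.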